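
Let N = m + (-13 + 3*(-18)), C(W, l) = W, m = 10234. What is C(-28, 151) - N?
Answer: -10195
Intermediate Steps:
N = 10167 (N = 10234 + (-13 + 3*(-18)) = 10234 + (-13 - 54) = 10234 - 67 = 10167)
C(-28, 151) - N = -28 - 1*10167 = -28 - 10167 = -10195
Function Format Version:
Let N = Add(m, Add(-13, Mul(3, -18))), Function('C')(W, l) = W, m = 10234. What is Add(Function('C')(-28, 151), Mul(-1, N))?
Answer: -10195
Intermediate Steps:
N = 10167 (N = Add(10234, Add(-13, Mul(3, -18))) = Add(10234, Add(-13, -54)) = Add(10234, -67) = 10167)
Add(Function('C')(-28, 151), Mul(-1, N)) = Add(-28, Mul(-1, 10167)) = Add(-28, -10167) = -10195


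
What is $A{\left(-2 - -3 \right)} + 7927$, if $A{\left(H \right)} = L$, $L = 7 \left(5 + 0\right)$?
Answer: $7962$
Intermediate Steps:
$L = 35$ ($L = 7 \cdot 5 = 35$)
$A{\left(H \right)} = 35$
$A{\left(-2 - -3 \right)} + 7927 = 35 + 7927 = 7962$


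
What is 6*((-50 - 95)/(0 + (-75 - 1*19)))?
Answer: 435/47 ≈ 9.2553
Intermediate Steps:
6*((-50 - 95)/(0 + (-75 - 1*19))) = 6*(-145/(0 + (-75 - 19))) = 6*(-145/(0 - 94)) = 6*(-145/(-94)) = 6*(-145*(-1/94)) = 6*(145/94) = 435/47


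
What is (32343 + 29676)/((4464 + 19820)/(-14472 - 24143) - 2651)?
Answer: -266095965/11376961 ≈ -23.389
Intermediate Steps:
(32343 + 29676)/((4464 + 19820)/(-14472 - 24143) - 2651) = 62019/(24284/(-38615) - 2651) = 62019/(24284*(-1/38615) - 2651) = 62019/(-24284/38615 - 2651) = 62019/(-102392649/38615) = 62019*(-38615/102392649) = -266095965/11376961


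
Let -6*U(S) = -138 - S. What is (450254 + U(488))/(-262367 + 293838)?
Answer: 122825/8583 ≈ 14.310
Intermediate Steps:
U(S) = 23 + S/6 (U(S) = -(-138 - S)/6 = 23 + S/6)
(450254 + U(488))/(-262367 + 293838) = (450254 + (23 + (⅙)*488))/(-262367 + 293838) = (450254 + (23 + 244/3))/31471 = (450254 + 313/3)*(1/31471) = (1351075/3)*(1/31471) = 122825/8583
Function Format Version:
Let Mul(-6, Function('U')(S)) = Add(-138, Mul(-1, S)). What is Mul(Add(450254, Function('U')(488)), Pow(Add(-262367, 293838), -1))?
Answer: Rational(122825, 8583) ≈ 14.310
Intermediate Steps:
Function('U')(S) = Add(23, Mul(Rational(1, 6), S)) (Function('U')(S) = Mul(Rational(-1, 6), Add(-138, Mul(-1, S))) = Add(23, Mul(Rational(1, 6), S)))
Mul(Add(450254, Function('U')(488)), Pow(Add(-262367, 293838), -1)) = Mul(Add(450254, Add(23, Mul(Rational(1, 6), 488))), Pow(Add(-262367, 293838), -1)) = Mul(Add(450254, Add(23, Rational(244, 3))), Pow(31471, -1)) = Mul(Add(450254, Rational(313, 3)), Rational(1, 31471)) = Mul(Rational(1351075, 3), Rational(1, 31471)) = Rational(122825, 8583)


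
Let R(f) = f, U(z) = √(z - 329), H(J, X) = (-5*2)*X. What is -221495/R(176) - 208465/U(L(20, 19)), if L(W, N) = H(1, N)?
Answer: -221495/176 + 1205*I*√519/3 ≈ -1258.5 + 9150.6*I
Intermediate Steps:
H(J, X) = -10*X
L(W, N) = -10*N
U(z) = √(-329 + z)
-221495/R(176) - 208465/U(L(20, 19)) = -221495/176 - 208465/√(-329 - 10*19) = -221495*1/176 - 208465/√(-329 - 190) = -221495/176 - 208465*(-I*√519/519) = -221495/176 - (-1205)*I*√519/3 = -221495/176 + 1205*I*√519/3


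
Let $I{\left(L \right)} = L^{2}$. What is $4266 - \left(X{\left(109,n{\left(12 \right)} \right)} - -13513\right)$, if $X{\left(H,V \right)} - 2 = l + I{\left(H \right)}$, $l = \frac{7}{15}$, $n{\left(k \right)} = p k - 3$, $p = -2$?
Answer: $- \frac{316957}{15} \approx -21130.0$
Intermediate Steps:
$n{\left(k \right)} = -3 - 2 k$ ($n{\left(k \right)} = - 2 k - 3 = -3 - 2 k$)
$l = \frac{7}{15}$ ($l = 7 \cdot \frac{1}{15} = \frac{7}{15} \approx 0.46667$)
$X{\left(H,V \right)} = \frac{37}{15} + H^{2}$ ($X{\left(H,V \right)} = 2 + \left(\frac{7}{15} + H^{2}\right) = \frac{37}{15} + H^{2}$)
$4266 - \left(X{\left(109,n{\left(12 \right)} \right)} - -13513\right) = 4266 - \left(\left(\frac{37}{15} + 109^{2}\right) - -13513\right) = 4266 - \left(\left(\frac{37}{15} + 11881\right) + 13513\right) = 4266 - \left(\frac{178252}{15} + 13513\right) = 4266 - \frac{380947}{15} = - \frac{316957}{15}$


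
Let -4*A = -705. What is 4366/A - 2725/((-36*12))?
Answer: 3155191/101520 ≈ 31.079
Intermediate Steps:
A = 705/4 (A = -¼*(-705) = 705/4 ≈ 176.25)
4366/A - 2725/((-36*12)) = 4366/(705/4) - 2725/((-36*12)) = 4366*(4/705) - 2725/(-432) = 17464/705 - 2725*(-1/432) = 17464/705 + 2725/432 = 3155191/101520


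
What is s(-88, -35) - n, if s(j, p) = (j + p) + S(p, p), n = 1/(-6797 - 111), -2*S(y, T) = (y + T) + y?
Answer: -487013/6908 ≈ -70.500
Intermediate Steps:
S(y, T) = -y - T/2 (S(y, T) = -((y + T) + y)/2 = -((T + y) + y)/2 = -(T + 2*y)/2 = -y - T/2)
n = -1/6908 (n = 1/(-6908) = -1/6908 ≈ -0.00014476)
s(j, p) = j - p/2 (s(j, p) = (j + p) + (-p - p/2) = (j + p) - 3*p/2 = j - p/2)
s(-88, -35) - n = (-88 - ½*(-35)) - 1*(-1/6908) = (-88 + 35/2) + 1/6908 = -141/2 + 1/6908 = -487013/6908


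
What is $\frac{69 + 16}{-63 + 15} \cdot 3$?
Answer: $- \frac{85}{16} \approx -5.3125$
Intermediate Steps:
$\frac{69 + 16}{-63 + 15} \cdot 3 = \frac{85}{-48} \cdot 3 = 85 \left(- \frac{1}{48}\right) 3 = \left(- \frac{85}{48}\right) 3 = - \frac{85}{16}$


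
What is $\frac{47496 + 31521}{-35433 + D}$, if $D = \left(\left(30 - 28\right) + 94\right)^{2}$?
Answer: $- \frac{26339}{8739} \approx -3.014$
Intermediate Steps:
$D = 9216$ ($D = \left(2 + 94\right)^{2} = 96^{2} = 9216$)
$\frac{47496 + 31521}{-35433 + D} = \frac{47496 + 31521}{-35433 + 9216} = \frac{79017}{-26217} = 79017 \left(- \frac{1}{26217}\right) = - \frac{26339}{8739}$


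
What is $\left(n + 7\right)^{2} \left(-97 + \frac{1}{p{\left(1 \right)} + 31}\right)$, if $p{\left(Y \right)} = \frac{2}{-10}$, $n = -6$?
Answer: $- \frac{14933}{154} \approx -96.968$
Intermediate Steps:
$p{\left(Y \right)} = - \frac{1}{5}$ ($p{\left(Y \right)} = 2 \left(- \frac{1}{10}\right) = - \frac{1}{5}$)
$\left(n + 7\right)^{2} \left(-97 + \frac{1}{p{\left(1 \right)} + 31}\right) = \left(-6 + 7\right)^{2} \left(-97 + \frac{1}{- \frac{1}{5} + 31}\right) = 1^{2} \left(-97 + \frac{1}{\frac{154}{5}}\right) = 1 \left(-97 + \frac{5}{154}\right) = 1 \left(- \frac{14933}{154}\right) = - \frac{14933}{154}$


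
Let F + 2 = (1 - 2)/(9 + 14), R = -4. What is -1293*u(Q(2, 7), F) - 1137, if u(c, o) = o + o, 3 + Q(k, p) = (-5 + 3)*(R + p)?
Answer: 95391/23 ≈ 4147.4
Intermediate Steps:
Q(k, p) = 5 - 2*p (Q(k, p) = -3 + (-5 + 3)*(-4 + p) = -3 - 2*(-4 + p) = -3 + (8 - 2*p) = 5 - 2*p)
F = -47/23 (F = -2 + (1 - 2)/(9 + 14) = -2 - 1/23 = -47/23 ≈ -2.0435)
u(c, o) = 2*o
-1293*u(Q(2, 7), F) - 1137 = -2586*(-47)/23 - 1137 = -1293*(-94/23) - 1137 = 121542/23 - 1137 = 95391/23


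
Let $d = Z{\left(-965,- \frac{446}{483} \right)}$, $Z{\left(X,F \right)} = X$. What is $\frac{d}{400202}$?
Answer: $- \frac{965}{400202} \approx -0.0024113$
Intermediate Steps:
$d = -965$
$\frac{d}{400202} = - \frac{965}{400202}$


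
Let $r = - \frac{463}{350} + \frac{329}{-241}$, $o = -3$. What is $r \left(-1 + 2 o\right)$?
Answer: $\frac{226733}{12050} \approx 18.816$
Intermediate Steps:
$r = - \frac{226733}{84350}$ ($r = \left(-463\right) \frac{1}{350} + 329 \left(- \frac{1}{241}\right) = - \frac{463}{350} - \frac{329}{241} = - \frac{226733}{84350} \approx -2.688$)
$r \left(-1 + 2 o\right) = - \frac{226733 \left(-1 + 2 \left(-3\right)\right)}{84350} = - \frac{226733 \left(-1 - 6\right)}{84350} = \left(- \frac{226733}{84350}\right) \left(-7\right) = \frac{226733}{12050}$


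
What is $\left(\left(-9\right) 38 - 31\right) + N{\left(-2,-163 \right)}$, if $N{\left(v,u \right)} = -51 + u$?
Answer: $-587$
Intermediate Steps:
$\left(\left(-9\right) 38 - 31\right) + N{\left(-2,-163 \right)} = \left(\left(-9\right) 38 - 31\right) - 214 = \left(-342 - 31\right) - 214 = -373 - 214 = -587$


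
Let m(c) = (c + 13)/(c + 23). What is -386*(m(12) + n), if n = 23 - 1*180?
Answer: 422284/7 ≈ 60326.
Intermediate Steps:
m(c) = (13 + c)/(23 + c)
n = -157 (n = 23 - 180 = -157)
-386*(m(12) + n) = -386*((13 + 12)/(23 + 12) - 157) = -386*(25/35 - 157) = -386*((1/35)*25 - 157) = -386*(5/7 - 157) = -386*(-1094/7) = 422284/7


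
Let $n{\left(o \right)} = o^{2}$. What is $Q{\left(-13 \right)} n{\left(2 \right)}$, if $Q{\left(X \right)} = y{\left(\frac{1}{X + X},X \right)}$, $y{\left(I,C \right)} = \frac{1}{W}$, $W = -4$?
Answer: $-1$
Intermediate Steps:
$y{\left(I,C \right)} = - \frac{1}{4}$ ($y{\left(I,C \right)} = \frac{1}{-4} = - \frac{1}{4}$)
$Q{\left(X \right)} = - \frac{1}{4}$
$Q{\left(-13 \right)} n{\left(2 \right)} = - \frac{2^{2}}{4} = \left(- \frac{1}{4}\right) 4 = -1$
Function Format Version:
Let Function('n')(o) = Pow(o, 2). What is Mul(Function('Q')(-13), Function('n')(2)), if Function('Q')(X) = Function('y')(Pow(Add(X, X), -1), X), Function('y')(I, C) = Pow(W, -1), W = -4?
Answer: -1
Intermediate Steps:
Function('y')(I, C) = Rational(-1, 4) (Function('y')(I, C) = Pow(-4, -1) = Rational(-1, 4))
Function('Q')(X) = Rational(-1, 4)
Mul(Function('Q')(-13), Function('n')(2)) = Mul(Rational(-1, 4), Pow(2, 2)) = Mul(Rational(-1, 4), 4) = -1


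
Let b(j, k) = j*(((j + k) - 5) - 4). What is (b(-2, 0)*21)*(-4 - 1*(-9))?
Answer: 2310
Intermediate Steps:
b(j, k) = j*(-9 + j + k) (b(j, k) = j*((-5 + j + k) - 4) = j*(-9 + j + k))
(b(-2, 0)*21)*(-4 - 1*(-9)) = (-2*(-9 - 2 + 0)*21)*(-4 - 1*(-9)) = (-2*(-11)*21)*(-4 + 9) = (22*21)*5 = 462*5 = 2310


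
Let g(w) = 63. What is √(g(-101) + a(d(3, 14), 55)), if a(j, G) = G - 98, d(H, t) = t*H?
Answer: 2*√5 ≈ 4.4721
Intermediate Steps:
d(H, t) = H*t
a(j, G) = -98 + G
√(g(-101) + a(d(3, 14), 55)) = √(63 + (-98 + 55)) = √(63 - 43) = √20 = 2*√5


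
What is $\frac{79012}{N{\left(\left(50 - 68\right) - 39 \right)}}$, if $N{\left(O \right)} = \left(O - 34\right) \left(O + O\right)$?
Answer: $\frac{39506}{5187} \approx 7.6163$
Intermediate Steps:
$N{\left(O \right)} = 2 O \left(-34 + O\right)$ ($N{\left(O \right)} = \left(-34 + O\right) 2 O = 2 O \left(-34 + O\right)$)
$\frac{79012}{N{\left(\left(50 - 68\right) - 39 \right)}} = \frac{79012}{2 \left(\left(50 - 68\right) - 39\right) \left(-34 + \left(\left(50 - 68\right) - 39\right)\right)} = \frac{79012}{2 \left(-18 - 39\right) \left(-34 - 57\right)} = \frac{79012}{2 \left(-57\right) \left(-34 - 57\right)} = \frac{79012}{2 \left(-57\right) \left(-91\right)} = \frac{79012}{10374} = 79012 \cdot \frac{1}{10374} = \frac{39506}{5187}$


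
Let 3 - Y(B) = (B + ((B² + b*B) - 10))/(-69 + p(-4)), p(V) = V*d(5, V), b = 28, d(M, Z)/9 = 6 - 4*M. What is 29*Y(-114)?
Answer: -1675/3 ≈ -558.33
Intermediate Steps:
d(M, Z) = 54 - 36*M (d(M, Z) = 9*(6 - 4*M) = 54 - 36*M)
p(V) = -126*V (p(V) = V*(54 - 36*5) = V*(54 - 180) = V*(-126) = -126*V)
Y(B) = 263/87 - B/15 - B²/435 (Y(B) = 3 - (B + ((B² + 28*B) - 10))/(-69 - 126*(-4)) = 3 - (B + (-10 + B² + 28*B))/(-69 + 504) = 3 - (-10 + B² + 29*B)/435 = 3 - (-2/87 + B/15 + B²/435) = 3 + (2/87 - B/15 - B²/435) = 263/87 - B/15 - B²/435)
29*Y(-114) = 29*(263/87 - 1/15*(-114) - 1/435*(-114)²) = 29*(263/87 + 38/5 - 1/435*12996) = 29*(263/87 + 38/5 - 4332/145) = 29*(-1675/87) = -1675/3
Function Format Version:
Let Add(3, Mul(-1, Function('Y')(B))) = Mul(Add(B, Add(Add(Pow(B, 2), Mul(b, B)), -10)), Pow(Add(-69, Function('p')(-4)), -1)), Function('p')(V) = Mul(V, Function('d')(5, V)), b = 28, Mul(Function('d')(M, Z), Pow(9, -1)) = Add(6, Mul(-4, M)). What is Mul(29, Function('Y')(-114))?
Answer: Rational(-1675, 3) ≈ -558.33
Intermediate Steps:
Function('d')(M, Z) = Add(54, Mul(-36, M)) (Function('d')(M, Z) = Mul(9, Add(6, Mul(-4, M))) = Add(54, Mul(-36, M)))
Function('p')(V) = Mul(-126, V) (Function('p')(V) = Mul(V, Add(54, Mul(-36, 5))) = Mul(V, Add(54, -180)) = Mul(V, -126) = Mul(-126, V))
Function('Y')(B) = Add(Rational(263, 87), Mul(Rational(-1, 15), B), Mul(Rational(-1, 435), Pow(B, 2))) (Function('Y')(B) = Add(3, Mul(-1, Mul(Add(B, Add(Add(Pow(B, 2), Mul(28, B)), -10)), Pow(Add(-69, Mul(-126, -4)), -1)))) = Add(3, Mul(-1, Mul(Add(B, Add(-10, Pow(B, 2), Mul(28, B))), Pow(Add(-69, 504), -1)))) = Add(3, Mul(-1, Mul(Add(-10, Pow(B, 2), Mul(29, B)), Pow(435, -1)))) = Add(3, Mul(-1, Mul(Add(-10, Pow(B, 2), Mul(29, B)), Rational(1, 435)))) = Add(3, Mul(-1, Add(Rational(-2, 87), Mul(Rational(1, 15), B), Mul(Rational(1, 435), Pow(B, 2))))) = Add(3, Add(Rational(2, 87), Mul(Rational(-1, 15), B), Mul(Rational(-1, 435), Pow(B, 2)))) = Add(Rational(263, 87), Mul(Rational(-1, 15), B), Mul(Rational(-1, 435), Pow(B, 2))))
Mul(29, Function('Y')(-114)) = Mul(29, Add(Rational(263, 87), Mul(Rational(-1, 15), -114), Mul(Rational(-1, 435), Pow(-114, 2)))) = Mul(29, Add(Rational(263, 87), Rational(38, 5), Mul(Rational(-1, 435), 12996))) = Mul(29, Add(Rational(263, 87), Rational(38, 5), Rational(-4332, 145))) = Mul(29, Rational(-1675, 87)) = Rational(-1675, 3)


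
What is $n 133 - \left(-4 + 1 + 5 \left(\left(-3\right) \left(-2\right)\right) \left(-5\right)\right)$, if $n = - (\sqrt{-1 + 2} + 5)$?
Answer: $-645$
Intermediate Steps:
$n = -6$ ($n = - (\sqrt{1} + 5) = - (1 + 5) = \left(-1\right) 6 = -6$)
$n 133 - \left(-4 + 1 + 5 \left(\left(-3\right) \left(-2\right)\right) \left(-5\right)\right) = \left(-6\right) 133 - \left(-4 + 1 + 5 \left(\left(-3\right) \left(-2\right)\right) \left(-5\right)\right) = -798 + \left(- 5 \cdot 6 \left(-5\right) + \left(\left(-5\right) \frac{1}{5} + 4\right)\right) = -798 + \left(\left(-5\right) \left(-30\right) + \left(-1 + 4\right)\right) = -798 + \left(150 + 3\right) = -798 + 153 = -645$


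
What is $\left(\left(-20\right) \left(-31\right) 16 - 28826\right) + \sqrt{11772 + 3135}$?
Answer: $-18906 + \sqrt{14907} \approx -18784.0$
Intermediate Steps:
$\left(\left(-20\right) \left(-31\right) 16 - 28826\right) + \sqrt{11772 + 3135} = \left(620 \cdot 16 - 28826\right) + \sqrt{14907} = \left(9920 - 28826\right) + \sqrt{14907} = -18906 + \sqrt{14907}$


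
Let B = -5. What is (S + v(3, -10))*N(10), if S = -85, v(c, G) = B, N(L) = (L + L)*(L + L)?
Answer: -36000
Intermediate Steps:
N(L) = 4*L² (N(L) = (2*L)*(2*L) = 4*L²)
v(c, G) = -5
(S + v(3, -10))*N(10) = (-85 - 5)*(4*10²) = -360*100 = -90*400 = -36000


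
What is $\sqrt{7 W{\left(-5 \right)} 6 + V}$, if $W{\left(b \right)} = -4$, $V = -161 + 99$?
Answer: $i \sqrt{230} \approx 15.166 i$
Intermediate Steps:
$V = -62$
$\sqrt{7 W{\left(-5 \right)} 6 + V} = \sqrt{7 \left(-4\right) 6 - 62} = \sqrt{\left(-28\right) 6 - 62} = \sqrt{-168 - 62} = \sqrt{-230} = i \sqrt{230}$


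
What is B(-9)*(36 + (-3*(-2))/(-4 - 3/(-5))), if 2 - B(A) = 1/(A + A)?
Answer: 3589/51 ≈ 70.373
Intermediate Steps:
B(A) = 2 - 1/(2*A) (B(A) = 2 - 1/(A + A) = 2 - 1/(2*A))
B(-9)*(36 + (-3*(-2))/(-4 - 3/(-5))) = (2 - 1/2/(-9))*(36 + (-3*(-2))/(-4 - 3/(-5))) = (2 - 1/2*(-1/9))*(36 + 6/(-4 - 3*(-1/5))) = (2 + 1/18)*(36 + 6/(-4 + 3/5)) = 37*(36 + 6/(-17/5))/18 = 37*(36 + 6*(-5/17))/18 = 37*(36 - 30/17)/18 = (37/18)*(582/17) = 3589/51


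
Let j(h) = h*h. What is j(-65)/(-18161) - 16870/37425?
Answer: -7146103/10456545 ≈ -0.68341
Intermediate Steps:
j(h) = h²
j(-65)/(-18161) - 16870/37425 = (-65)²/(-18161) - 16870/37425 = 4225*(-1/18161) - 16870*1/37425 = -325/1397 - 3374/7485 = -7146103/10456545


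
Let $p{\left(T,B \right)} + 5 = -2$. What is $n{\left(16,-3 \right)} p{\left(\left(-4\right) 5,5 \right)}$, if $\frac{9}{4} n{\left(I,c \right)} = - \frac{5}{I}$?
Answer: $\frac{35}{36} \approx 0.97222$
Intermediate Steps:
$p{\left(T,B \right)} = -7$ ($p{\left(T,B \right)} = -5 - 2 = -7$)
$n{\left(I,c \right)} = - \frac{20}{9 I}$ ($n{\left(I,c \right)} = \frac{4 \left(- \frac{5}{I}\right)}{9} = - \frac{20}{9 I}$)
$n{\left(16,-3 \right)} p{\left(\left(-4\right) 5,5 \right)} = - \frac{20}{9 \cdot 16} \left(-7\right) = \left(- \frac{20}{9}\right) \frac{1}{16} \left(-7\right) = \left(- \frac{5}{36}\right) \left(-7\right) = \frac{35}{36}$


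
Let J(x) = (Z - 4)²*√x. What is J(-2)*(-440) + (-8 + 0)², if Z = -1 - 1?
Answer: 64 - 15840*I*√2 ≈ 64.0 - 22401.0*I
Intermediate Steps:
Z = -2
J(x) = 36*√x (J(x) = (-2 - 4)²*√x = (-6)²*√x = 36*√x)
J(-2)*(-440) + (-8 + 0)² = (36*√(-2))*(-440) + (-8 + 0)² = (36*(I*√2))*(-440) + (-8)² = (36*I*√2)*(-440) + 64 = -15840*I*√2 + 64 = 64 - 15840*I*√2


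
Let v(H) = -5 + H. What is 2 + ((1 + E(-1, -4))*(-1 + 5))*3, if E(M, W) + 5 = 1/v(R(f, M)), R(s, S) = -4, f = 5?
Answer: -142/3 ≈ -47.333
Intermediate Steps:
E(M, W) = -46/9 (E(M, W) = -5 + 1/(-5 - 4) = -5 + 1/(-9) = -5 - ⅑ = -46/9)
2 + ((1 + E(-1, -4))*(-1 + 5))*3 = 2 + ((1 - 46/9)*(-1 + 5))*3 = 2 - 37/9*4*3 = 2 - 148/9*3 = 2 - 148/3 = -142/3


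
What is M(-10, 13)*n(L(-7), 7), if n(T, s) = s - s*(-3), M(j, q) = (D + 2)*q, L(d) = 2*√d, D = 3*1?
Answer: 1820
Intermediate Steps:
D = 3
M(j, q) = 5*q (M(j, q) = (3 + 2)*q = 5*q)
n(T, s) = 4*s (n(T, s) = s - (-3)*s = s + 3*s = 4*s)
M(-10, 13)*n(L(-7), 7) = (5*13)*(4*7) = 65*28 = 1820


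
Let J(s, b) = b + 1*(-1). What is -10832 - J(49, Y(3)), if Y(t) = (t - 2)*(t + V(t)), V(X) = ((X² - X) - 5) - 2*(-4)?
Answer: -10843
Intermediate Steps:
V(X) = 3 + X² - X (V(X) = (-5 + X² - X) + 8 = 3 + X² - X)
Y(t) = (-2 + t)*(3 + t²) (Y(t) = (t - 2)*(t + (3 + t² - t)) = (-2 + t)*(3 + t²))
J(s, b) = -1 + b (J(s, b) = b - 1 = -1 + b)
-10832 - J(49, Y(3)) = -10832 - (-1 + (-6 - 1*3² + 3*(3 + 3² - 1*3))) = -10832 - (-1 + (-6 - 1*9 + 3*(3 + 9 - 3))) = -10832 - (-1 + (-6 - 9 + 3*9)) = -10832 - (-1 + (-6 - 9 + 27)) = -10832 - (-1 + 12) = -10832 - 1*11 = -10832 - 11 = -10843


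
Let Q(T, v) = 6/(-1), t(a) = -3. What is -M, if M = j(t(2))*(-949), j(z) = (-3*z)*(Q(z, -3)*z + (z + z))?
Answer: 102492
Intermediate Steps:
Q(T, v) = -6 (Q(T, v) = 6*(-1) = -6)
j(z) = 12*z**2 (j(z) = (-3*z)*(-6*z + (z + z)) = (-3*z)*(-6*z + 2*z) = (-3*z)*(-4*z) = 12*z**2)
M = -102492 (M = (12*(-3)**2)*(-949) = (12*9)*(-949) = 108*(-949) = -102492)
-M = -1*(-102492) = 102492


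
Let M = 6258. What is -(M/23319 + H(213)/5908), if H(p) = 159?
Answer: -13559995/45922884 ≈ -0.29528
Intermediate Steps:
-(M/23319 + H(213)/5908) = -(6258/23319 + 159/5908) = -(6258*(1/23319) + 159*(1/5908)) = -(2086/7773 + 159/5908) = -1*13559995/45922884 = -13559995/45922884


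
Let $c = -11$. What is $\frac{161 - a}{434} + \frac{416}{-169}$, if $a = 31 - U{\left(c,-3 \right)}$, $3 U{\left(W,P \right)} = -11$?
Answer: $- \frac{36737}{16926} \approx -2.1704$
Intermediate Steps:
$U{\left(W,P \right)} = - \frac{11}{3}$ ($U{\left(W,P \right)} = \frac{1}{3} \left(-11\right) = - \frac{11}{3}$)
$a = \frac{104}{3}$ ($a = 31 - - \frac{11}{3} = 31 + \frac{11}{3} = \frac{104}{3} \approx 34.667$)
$\frac{161 - a}{434} + \frac{416}{-169} = \frac{161 - \frac{104}{3}}{434} + \frac{416}{-169} = \left(161 - \frac{104}{3}\right) \frac{1}{434} + 416 \left(- \frac{1}{169}\right) = \frac{379}{3} \cdot \frac{1}{434} - \frac{32}{13} = \frac{379}{1302} - \frac{32}{13} = - \frac{36737}{16926}$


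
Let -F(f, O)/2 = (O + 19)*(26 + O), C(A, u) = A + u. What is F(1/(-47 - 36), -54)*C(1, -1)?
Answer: 0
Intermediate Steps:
F(f, O) = -2*(19 + O)*(26 + O) (F(f, O) = -2*(O + 19)*(26 + O) = -2*(19 + O)*(26 + O))
F(1/(-47 - 36), -54)*C(1, -1) = (-988 - 90*(-54) - 2*(-54)²)*(1 - 1) = (-988 + 4860 - 2*2916)*0 = (-988 + 4860 - 5832)*0 = -1960*0 = 0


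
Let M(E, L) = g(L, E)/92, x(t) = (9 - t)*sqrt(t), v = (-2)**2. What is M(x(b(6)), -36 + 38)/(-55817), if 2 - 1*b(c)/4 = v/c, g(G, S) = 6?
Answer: -3/2567582 ≈ -1.1684e-6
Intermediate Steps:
v = 4
b(c) = 8 - 16/c
x(t) = sqrt(t)*(9 - t)
M(E, L) = 3/46 (M(E, L) = 6/92 = 6*(1/92) = 3/46)
M(x(b(6)), -36 + 38)/(-55817) = (3/46)/(-55817) = (3/46)*(-1/55817) = -3/2567582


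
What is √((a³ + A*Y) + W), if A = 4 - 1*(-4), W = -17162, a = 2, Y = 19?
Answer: I*√17002 ≈ 130.39*I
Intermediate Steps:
A = 8 (A = 4 + 4 = 8)
√((a³ + A*Y) + W) = √((2³ + 8*19) - 17162) = √((8 + 152) - 17162) = √(160 - 17162) = √(-17002) = I*√17002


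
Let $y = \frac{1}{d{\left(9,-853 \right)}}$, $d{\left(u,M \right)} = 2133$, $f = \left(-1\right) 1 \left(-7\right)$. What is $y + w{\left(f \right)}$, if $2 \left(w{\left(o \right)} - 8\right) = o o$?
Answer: $\frac{138647}{4266} \approx 32.5$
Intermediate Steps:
$f = 7$ ($f = \left(-1\right) \left(-7\right) = 7$)
$w{\left(o \right)} = 8 + \frac{o^{2}}{2}$ ($w{\left(o \right)} = 8 + \frac{o o}{2} = 8 + \frac{o^{2}}{2}$)
$y = \frac{1}{2133} \approx 0.00046882$
$y + w{\left(f \right)} = \frac{1}{2133} + \left(8 + \frac{7^{2}}{2}\right) = \frac{1}{2133} + \left(8 + \frac{1}{2} \cdot 49\right) = \frac{1}{2133} + \left(8 + \frac{49}{2}\right) = \frac{1}{2133} + \frac{65}{2} = \frac{138647}{4266}$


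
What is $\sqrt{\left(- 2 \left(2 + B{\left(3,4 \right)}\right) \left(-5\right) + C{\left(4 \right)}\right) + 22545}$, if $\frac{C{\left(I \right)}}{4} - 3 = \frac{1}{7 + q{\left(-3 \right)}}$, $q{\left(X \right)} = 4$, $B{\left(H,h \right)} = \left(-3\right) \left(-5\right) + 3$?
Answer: $\frac{\sqrt{2753641}}{11} \approx 150.86$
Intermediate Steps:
$B{\left(H,h \right)} = 18$ ($B{\left(H,h \right)} = 15 + 3 = 18$)
$C{\left(I \right)} = \frac{136}{11}$ ($C{\left(I \right)} = 12 + \frac{4}{7 + 4} = 12 + \frac{4}{11} = \frac{136}{11}$)
$\sqrt{\left(- 2 \left(2 + B{\left(3,4 \right)}\right) \left(-5\right) + C{\left(4 \right)}\right) + 22545} = \sqrt{\left(- 2 \left(2 + 18\right) \left(-5\right) + \frac{136}{11}\right) + 22545} = \sqrt{\left(\left(-2\right) 20 \left(-5\right) + \frac{136}{11}\right) + 22545} = \sqrt{\left(\left(-40\right) \left(-5\right) + \frac{136}{11}\right) + 22545} = \sqrt{\left(200 + \frac{136}{11}\right) + 22545} = \sqrt{\frac{2336}{11} + 22545} = \sqrt{\frac{250331}{11}} = \frac{\sqrt{2753641}}{11}$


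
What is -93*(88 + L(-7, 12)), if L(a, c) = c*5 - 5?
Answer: -13299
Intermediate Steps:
L(a, c) = -5 + 5*c (L(a, c) = 5*c - 5 = -5 + 5*c)
-93*(88 + L(-7, 12)) = -93*(88 + (-5 + 5*12)) = -93*(88 + (-5 + 60)) = -93*(88 + 55) = -93*143 = -13299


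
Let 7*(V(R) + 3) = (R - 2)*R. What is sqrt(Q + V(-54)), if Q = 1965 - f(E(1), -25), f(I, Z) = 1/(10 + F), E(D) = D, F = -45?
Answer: sqrt(2932685)/35 ≈ 48.929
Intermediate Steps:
V(R) = -3 + R*(-2 + R)/7 (V(R) = -3 + ((R - 2)*R)/7 = -3 + ((-2 + R)*R)/7 = -3 + (R*(-2 + R))/7 = -3 + R*(-2 + R)/7)
f(I, Z) = -1/35 (f(I, Z) = 1/(10 - 45) = 1/(-35) = -1/35)
Q = 68776/35 (Q = 1965 - 1*(-1/35) = 1965 + 1/35 = 68776/35 ≈ 1965.0)
sqrt(Q + V(-54)) = sqrt(68776/35 + (-3 - 2/7*(-54) + (1/7)*(-54)**2)) = sqrt(68776/35 + (-3 + 108/7 + (1/7)*2916)) = sqrt(68776/35 + (-3 + 108/7 + 2916/7)) = sqrt(68776/35 + 429) = sqrt(83791/35) = sqrt(2932685)/35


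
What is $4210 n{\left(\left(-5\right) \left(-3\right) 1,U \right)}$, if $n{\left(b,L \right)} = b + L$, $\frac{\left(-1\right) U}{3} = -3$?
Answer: $101040$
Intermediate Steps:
$U = 9$ ($U = \left(-3\right) \left(-3\right) = 9$)
$n{\left(b,L \right)} = L + b$
$4210 n{\left(\left(-5\right) \left(-3\right) 1,U \right)} = 4210 \left(9 + \left(-5\right) \left(-3\right) 1\right) = 4210 \left(9 + 15 \cdot 1\right) = 4210 \left(9 + 15\right) = 4210 \cdot 24 = 101040$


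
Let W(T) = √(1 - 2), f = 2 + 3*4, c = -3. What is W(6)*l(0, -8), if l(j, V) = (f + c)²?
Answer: 121*I ≈ 121.0*I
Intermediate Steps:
f = 14 (f = 2 + 12 = 14)
l(j, V) = 121 (l(j, V) = (14 - 3)² = 11² = 121)
W(T) = I (W(T) = √(-1) = I)
W(6)*l(0, -8) = I*121 = 121*I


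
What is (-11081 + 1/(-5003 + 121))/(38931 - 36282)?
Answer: -18032481/4310806 ≈ -4.1831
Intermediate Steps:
(-11081 + 1/(-5003 + 121))/(38931 - 36282) = (-11081 + 1/(-4882))/2649 = (-11081 - 1/4882)*(1/2649) = -54097443/4882*1/2649 = -18032481/4310806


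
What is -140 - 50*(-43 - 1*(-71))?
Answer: -1540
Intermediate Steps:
-140 - 50*(-43 - 1*(-71)) = -140 - 50*(-43 + 71) = -140 - 50*28 = -140 - 1400 = -1540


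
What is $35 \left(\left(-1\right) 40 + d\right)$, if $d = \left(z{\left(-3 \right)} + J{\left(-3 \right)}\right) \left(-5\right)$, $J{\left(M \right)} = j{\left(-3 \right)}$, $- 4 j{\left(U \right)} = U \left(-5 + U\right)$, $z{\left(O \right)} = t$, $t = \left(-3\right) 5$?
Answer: $2275$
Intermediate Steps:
$t = -15$
$z{\left(O \right)} = -15$
$j{\left(U \right)} = - \frac{U \left(-5 + U\right)}{4}$
$J{\left(M \right)} = -6$ ($J{\left(M \right)} = \frac{1}{4} \left(-3\right) \left(5 - -3\right) = \frac{1}{4} \left(-3\right) \left(5 + 3\right) = \frac{1}{4} \left(-3\right) 8 = -6$)
$d = 105$ ($d = \left(-15 - 6\right) \left(-5\right) = \left(-21\right) \left(-5\right) = 105$)
$35 \left(\left(-1\right) 40 + d\right) = 35 \left(\left(-1\right) 40 + 105\right) = 35 \left(-40 + 105\right) = 35 \cdot 65 = 2275$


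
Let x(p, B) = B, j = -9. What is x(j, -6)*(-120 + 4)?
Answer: 696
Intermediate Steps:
x(j, -6)*(-120 + 4) = -6*(-120 + 4) = -6*(-116) = 696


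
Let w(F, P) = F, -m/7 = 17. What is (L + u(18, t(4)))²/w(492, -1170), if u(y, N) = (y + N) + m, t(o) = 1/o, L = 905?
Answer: 10349089/7872 ≈ 1314.7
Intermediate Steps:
m = -119 (m = -7*17 = -119)
u(y, N) = -119 + N + y (u(y, N) = (y + N) - 119 = (N + y) - 119 = -119 + N + y)
(L + u(18, t(4)))²/w(492, -1170) = (905 + (-119 + 1/4 + 18))²/492 = (905 + (-119 + ¼ + 18))²*(1/492) = (905 - 403/4)²*(1/492) = (3217/4)²*(1/492) = (10349089/16)*(1/492) = 10349089/7872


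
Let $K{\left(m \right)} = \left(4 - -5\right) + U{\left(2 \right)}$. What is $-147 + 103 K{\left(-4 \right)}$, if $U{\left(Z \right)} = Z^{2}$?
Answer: $1192$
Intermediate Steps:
$K{\left(m \right)} = 13$ ($K{\left(m \right)} = \left(4 - -5\right) + 2^{2} = \left(4 + 5\right) + 4 = 9 + 4 = 13$)
$-147 + 103 K{\left(-4 \right)} = -147 + 103 \cdot 13 = -147 + 1339 = 1192$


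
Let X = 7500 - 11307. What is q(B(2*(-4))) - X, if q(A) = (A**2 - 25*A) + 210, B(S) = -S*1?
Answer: 3881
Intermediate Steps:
X = -3807
B(S) = -S
q(A) = 210 + A**2 - 25*A
q(B(2*(-4))) - X = (210 + (-2*(-4))**2 - (-25)*2*(-4)) - 1*(-3807) = (210 + (-1*(-8))**2 - (-25)*(-8)) + 3807 = (210 + 8**2 - 25*8) + 3807 = (210 + 64 - 200) + 3807 = 74 + 3807 = 3881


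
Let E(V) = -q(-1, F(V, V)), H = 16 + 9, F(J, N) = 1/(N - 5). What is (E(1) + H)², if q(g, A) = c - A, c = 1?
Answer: 9025/16 ≈ 564.06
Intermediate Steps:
F(J, N) = 1/(-5 + N)
H = 25
q(g, A) = 1 - A
E(V) = -1 + 1/(-5 + V) (E(V) = -(1 - 1/(-5 + V)) = -1 + 1/(-5 + V))
(E(1) + H)² = ((6 - 1*1)/(-5 + 1) + 25)² = ((6 - 1)/(-4) + 25)² = (-¼*5 + 25)² = (-5/4 + 25)² = (95/4)² = 9025/16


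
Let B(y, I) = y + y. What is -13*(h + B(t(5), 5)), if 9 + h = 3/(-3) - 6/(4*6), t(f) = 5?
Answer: 13/4 ≈ 3.2500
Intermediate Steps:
B(y, I) = 2*y
h = -41/4 (h = -9 + (3/(-3) - 6/(4*6)) = -9 + (3*(-1/3) - 6/24) = -9 + (-1 - 6*1/24) = -9 + (-1 - 1/4) = -9 - 5/4 = -41/4 ≈ -10.250)
-13*(h + B(t(5), 5)) = -13*(-41/4 + 2*5) = -13*(-41/4 + 10) = -13*(-1/4) = 13/4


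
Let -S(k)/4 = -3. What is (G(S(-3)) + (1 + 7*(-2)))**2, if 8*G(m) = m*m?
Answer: 25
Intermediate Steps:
S(k) = 12 (S(k) = -4*(-3) = 12)
G(m) = m**2/8 (G(m) = (m*m)/8 = m**2/8)
(G(S(-3)) + (1 + 7*(-2)))**2 = ((1/8)*12**2 + (1 + 7*(-2)))**2 = ((1/8)*144 + (1 - 14))**2 = (18 - 13)**2 = 5**2 = 25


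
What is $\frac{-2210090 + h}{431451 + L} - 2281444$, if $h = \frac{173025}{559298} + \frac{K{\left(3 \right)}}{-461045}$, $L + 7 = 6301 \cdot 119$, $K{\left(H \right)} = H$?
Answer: $- \frac{694933668508940573502189}{304602303896915830} \approx -2.2814 \cdot 10^{6}$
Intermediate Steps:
$L = 749812$ ($L = -7 + 6301 \cdot 119 = -7 + 749819 = 749812$)
$h = \frac{79770633231}{257861546410}$ ($h = \frac{173025}{559298} + \frac{3}{-461045} = 173025 \cdot \frac{1}{559298} + 3 \left(- \frac{1}{461045}\right) = \frac{173025}{559298} - \frac{3}{461045} = \frac{79770633231}{257861546410} \approx 0.30935$)
$\frac{-2210090 + h}{431451 + L} - 2281444 = \frac{-2210090 + \frac{79770633231}{257861546410}}{431451 + 749812} - 2281444 = - \frac{569897145334643669}{257861546410 \cdot 1181263} - 2281444 = \left(- \frac{569897145334643669}{257861546410}\right) \frac{1}{1181263} - 2281444 = - \frac{569897145334643669}{304602303896915830} - 2281444 = - \frac{694933668508940573502189}{304602303896915830}$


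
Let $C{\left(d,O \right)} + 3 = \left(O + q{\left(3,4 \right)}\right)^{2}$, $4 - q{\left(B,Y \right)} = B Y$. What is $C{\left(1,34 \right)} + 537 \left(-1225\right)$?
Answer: $-657152$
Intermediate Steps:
$q{\left(B,Y \right)} = 4 - B Y$
$C{\left(d,O \right)} = -3 + \left(-8 + O\right)^{2}$ ($C{\left(d,O \right)} = -3 + \left(O + \left(4 - 3 \cdot 4\right)\right)^{2} = -3 + \left(O + \left(4 - 12\right)\right)^{2} = -3 + \left(O - 8\right)^{2} = -3 + \left(-8 + O\right)^{2}$)
$C{\left(1,34 \right)} + 537 \left(-1225\right) = \left(-3 + \left(-8 + 34\right)^{2}\right) + 537 \left(-1225\right) = \left(-3 + 26^{2}\right) - 657825 = \left(-3 + 676\right) - 657825 = 673 - 657825 = -657152$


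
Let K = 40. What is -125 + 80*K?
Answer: 3075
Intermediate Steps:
-125 + 80*K = -125 + 80*40 = -125 + 3200 = 3075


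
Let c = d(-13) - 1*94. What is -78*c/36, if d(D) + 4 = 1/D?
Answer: 425/2 ≈ 212.50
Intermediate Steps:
d(D) = -4 + 1/D
c = -1275/13 (c = (-4 + 1/(-13)) - 1*94 = (-4 - 1/13) - 94 = -53/13 - 94 = -1275/13 ≈ -98.077)
-78*c/36 = -(-7650)/36 = -78*(-425/156) = 425/2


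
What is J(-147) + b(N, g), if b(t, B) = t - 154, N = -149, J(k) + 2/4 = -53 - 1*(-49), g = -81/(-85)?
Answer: -615/2 ≈ -307.50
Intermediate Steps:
g = 81/85 (g = -81*(-1/85) = 81/85 ≈ 0.95294)
J(k) = -9/2 (J(k) = -½ + (-53 - 1*(-49)) = -½ + (-53 + 49) = -½ - 4 = -9/2)
b(t, B) = -154 + t
J(-147) + b(N, g) = -9/2 + (-154 - 149) = -9/2 - 303 = -615/2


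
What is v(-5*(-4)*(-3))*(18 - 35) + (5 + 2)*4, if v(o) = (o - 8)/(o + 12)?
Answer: 47/12 ≈ 3.9167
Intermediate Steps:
v(o) = (-8 + o)/(12 + o)
v(-5*(-4)*(-3))*(18 - 35) + (5 + 2)*4 = ((-8 - 5*(-4)*(-3))/(12 - 5*(-4)*(-3)))*(18 - 35) + (5 + 2)*4 = ((-8 + 20*(-3))/(12 + 20*(-3)))*(-17) + 7*4 = ((-8 - 60)/(12 - 60))*(-17) + 28 = (-68/(-48))*(-17) + 28 = -1/48*(-68)*(-17) + 28 = (17/12)*(-17) + 28 = -289/12 + 28 = 47/12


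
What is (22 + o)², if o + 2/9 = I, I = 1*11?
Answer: 87025/81 ≈ 1074.4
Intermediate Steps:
I = 11
o = 97/9 (o = -2/9 + 11 = 97/9 ≈ 10.778)
(22 + o)² = (22 + 97/9)² = (295/9)² = 87025/81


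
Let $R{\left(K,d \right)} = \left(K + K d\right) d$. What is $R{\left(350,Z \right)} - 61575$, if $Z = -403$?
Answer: $56640525$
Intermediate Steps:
$R{\left(K,d \right)} = d \left(K + K d\right)$
$R{\left(350,Z \right)} - 61575 = 350 \left(-403\right) \left(1 - 403\right) - 61575 = 350 \left(-403\right) \left(-402\right) - 61575 = 56702100 - 61575 = 56640525$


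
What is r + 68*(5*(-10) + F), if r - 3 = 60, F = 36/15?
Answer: -15869/5 ≈ -3173.8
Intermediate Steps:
F = 12/5 (F = 36*(1/15) = 12/5 ≈ 2.4000)
r = 63 (r = 3 + 60 = 63)
r + 68*(5*(-10) + F) = 63 + 68*(5*(-10) + 12/5) = 63 + 68*(-50 + 12/5) = 63 + 68*(-238/5) = 63 - 16184/5 = -15869/5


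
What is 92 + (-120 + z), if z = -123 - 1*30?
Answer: -181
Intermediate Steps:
z = -153 (z = -123 - 30 = -153)
92 + (-120 + z) = 92 + (-120 - 153) = 92 - 273 = -181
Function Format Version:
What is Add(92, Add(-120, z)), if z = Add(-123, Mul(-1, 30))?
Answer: -181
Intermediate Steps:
z = -153 (z = Add(-123, -30) = -153)
Add(92, Add(-120, z)) = Add(92, Add(-120, -153)) = Add(92, -273) = -181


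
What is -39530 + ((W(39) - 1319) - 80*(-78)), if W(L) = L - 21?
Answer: -34591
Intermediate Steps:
W(L) = -21 + L
-39530 + ((W(39) - 1319) - 80*(-78)) = -39530 + (((-21 + 39) - 1319) - 80*(-78)) = -39530 + ((18 - 1319) + 6240) = -39530 + (-1301 + 6240) = -39530 + 4939 = -34591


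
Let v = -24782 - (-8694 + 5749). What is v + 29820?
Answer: 7983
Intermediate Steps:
v = -21837 (v = -24782 - 1*(-2945) = -24782 + 2945 = -21837)
v + 29820 = -21837 + 29820 = 7983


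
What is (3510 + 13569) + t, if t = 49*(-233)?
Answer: 5662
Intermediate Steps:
t = -11417
(3510 + 13569) + t = (3510 + 13569) - 11417 = 17079 - 11417 = 5662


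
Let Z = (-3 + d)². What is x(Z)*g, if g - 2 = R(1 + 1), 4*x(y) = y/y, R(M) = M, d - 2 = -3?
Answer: 1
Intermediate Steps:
d = -1 (d = 2 - 3 = -1)
Z = 16 (Z = (-3 - 1)² = (-4)² = 16)
x(y) = ¼ (x(y) = (y/y)/4 = (¼)*1 = ¼)
g = 4 (g = 2 + (1 + 1) = 2 + 2 = 4)
x(Z)*g = (¼)*4 = 1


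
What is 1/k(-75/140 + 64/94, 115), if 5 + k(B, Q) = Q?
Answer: 1/110 ≈ 0.0090909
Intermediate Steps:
k(B, Q) = -5 + Q
1/k(-75/140 + 64/94, 115) = 1/(-5 + 115) = 1/110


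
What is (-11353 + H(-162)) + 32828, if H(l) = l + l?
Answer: 21151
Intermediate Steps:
H(l) = 2*l
(-11353 + H(-162)) + 32828 = (-11353 + 2*(-162)) + 32828 = (-11353 - 324) + 32828 = -11677 + 32828 = 21151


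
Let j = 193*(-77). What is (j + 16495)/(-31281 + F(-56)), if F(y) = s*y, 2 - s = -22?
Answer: -1634/32625 ≈ -0.050084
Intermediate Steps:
s = 24 (s = 2 - 1*(-22) = 2 + 22 = 24)
F(y) = 24*y
j = -14861
(j + 16495)/(-31281 + F(-56)) = (-14861 + 16495)/(-31281 + 24*(-56)) = 1634/(-31281 - 1344) = 1634/(-32625) = 1634*(-1/32625) = -1634/32625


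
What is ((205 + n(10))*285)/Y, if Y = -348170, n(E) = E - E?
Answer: -11685/69634 ≈ -0.16781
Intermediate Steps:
n(E) = 0
((205 + n(10))*285)/Y = ((205 + 0)*285)/(-348170) = (205*285)*(-1/348170) = 58425*(-1/348170) = -11685/69634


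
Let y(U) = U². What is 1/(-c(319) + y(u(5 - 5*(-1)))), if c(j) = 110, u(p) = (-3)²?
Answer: -1/29 ≈ -0.034483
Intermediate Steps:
u(p) = 9
1/(-c(319) + y(u(5 - 5*(-1)))) = 1/(-1*110 + 9²) = 1/(-110 + 81) = 1/(-29) = -1/29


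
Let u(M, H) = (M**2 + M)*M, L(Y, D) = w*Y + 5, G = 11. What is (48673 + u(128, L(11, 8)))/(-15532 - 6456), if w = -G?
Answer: -2162209/21988 ≈ -98.336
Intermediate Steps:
w = -11 (w = -1*11 = -11)
L(Y, D) = 5 - 11*Y (L(Y, D) = -11*Y + 5 = 5 - 11*Y)
u(M, H) = M*(M + M**2) (u(M, H) = (M + M**2)*M = M*(M + M**2))
(48673 + u(128, L(11, 8)))/(-15532 - 6456) = (48673 + 128**2*(1 + 128))/(-15532 - 6456) = (48673 + 16384*129)/(-21988) = (48673 + 2113536)*(-1/21988) = 2162209*(-1/21988) = -2162209/21988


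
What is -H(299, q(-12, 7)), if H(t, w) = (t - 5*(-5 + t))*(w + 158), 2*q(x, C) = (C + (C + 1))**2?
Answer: 633511/2 ≈ 3.1676e+5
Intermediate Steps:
q(x, C) = (1 + 2*C)**2/2 (q(x, C) = (C + (C + 1))**2/2 = (C + (1 + C))**2/2 = (1 + 2*C)**2/2)
H(t, w) = (25 - 4*t)*(158 + w) (H(t, w) = (t + (25 - 5*t))*(158 + w) = (25 - 4*t)*(158 + w))
-H(299, q(-12, 7)) = -(3950 - 632*299 + 25*((1 + 2*7)**2/2) - 4*299*(1 + 2*7)**2/2) = -(3950 - 188968 + 25*((1 + 14)**2/2) - 4*299*(1 + 14)**2/2) = -(3950 - 188968 + 25*((1/2)*15**2) - 4*299*(1/2)*15**2) = -(3950 - 188968 + 25*((1/2)*225) - 4*299*(1/2)*225) = -(3950 - 188968 + 25*(225/2) - 4*299*225/2) = -(3950 - 188968 + 5625/2 - 134550) = -1*(-633511/2) = 633511/2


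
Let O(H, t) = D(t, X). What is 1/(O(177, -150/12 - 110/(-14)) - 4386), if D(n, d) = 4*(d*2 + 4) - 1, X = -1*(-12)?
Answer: -1/4275 ≈ -0.00023392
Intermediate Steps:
X = 12
D(n, d) = 15 + 8*d (D(n, d) = 4*(2*d + 4) - 1 = 4*(4 + 2*d) - 1 = (16 + 8*d) - 1 = 15 + 8*d)
O(H, t) = 111 (O(H, t) = 15 + 8*12 = 15 + 96 = 111)
1/(O(177, -150/12 - 110/(-14)) - 4386) = 1/(111 - 4386) = 1/(-4275) = -1/4275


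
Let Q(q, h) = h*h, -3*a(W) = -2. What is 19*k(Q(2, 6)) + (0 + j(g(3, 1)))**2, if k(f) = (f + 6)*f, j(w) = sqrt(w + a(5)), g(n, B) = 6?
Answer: 86204/3 ≈ 28735.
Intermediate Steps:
a(W) = 2/3 (a(W) = -1/3*(-2) = 2/3)
j(w) = sqrt(2/3 + w) (j(w) = sqrt(w + 2/3) = sqrt(2/3 + w))
Q(q, h) = h**2
k(f) = f*(6 + f) (k(f) = (6 + f)*f = f*(6 + f))
19*k(Q(2, 6)) + (0 + j(g(3, 1)))**2 = 19*(6**2*(6 + 6**2)) + (0 + sqrt(6 + 9*6)/3)**2 = 19*(36*(6 + 36)) + (0 + sqrt(6 + 54)/3)**2 = 19*(36*42) + (0 + sqrt(60)/3)**2 = 19*1512 + (0 + (2*sqrt(15))/3)**2 = 28728 + (0 + 2*sqrt(15)/3)**2 = 28728 + (2*sqrt(15)/3)**2 = 28728 + 20/3 = 86204/3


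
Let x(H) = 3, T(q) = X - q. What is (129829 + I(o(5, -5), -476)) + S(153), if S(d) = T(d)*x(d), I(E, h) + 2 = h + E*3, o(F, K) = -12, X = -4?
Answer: 128844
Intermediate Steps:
I(E, h) = -2 + h + 3*E (I(E, h) = -2 + (h + E*3) = -2 + (h + 3*E) = -2 + h + 3*E)
T(q) = -4 - q
S(d) = -12 - 3*d (S(d) = (-4 - d)*3 = -12 - 3*d)
(129829 + I(o(5, -5), -476)) + S(153) = (129829 + (-2 - 476 + 3*(-12))) + (-12 - 3*153) = (129829 + (-2 - 476 - 36)) + (-12 - 459) = (129829 - 514) - 471 = 129315 - 471 = 128844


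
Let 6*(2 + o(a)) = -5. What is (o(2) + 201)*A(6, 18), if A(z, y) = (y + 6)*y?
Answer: 85608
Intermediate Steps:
o(a) = -17/6 (o(a) = -2 + (⅙)*(-5) = -2 - ⅚ = -17/6)
A(z, y) = y*(6 + y) (A(z, y) = (6 + y)*y = y*(6 + y))
(o(2) + 201)*A(6, 18) = (-17/6 + 201)*(18*(6 + 18)) = 1189*(18*24)/6 = (1189/6)*432 = 85608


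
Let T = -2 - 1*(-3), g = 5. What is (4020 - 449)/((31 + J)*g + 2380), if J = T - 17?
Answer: 3571/2455 ≈ 1.4546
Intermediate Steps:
T = 1 (T = -2 + 3 = 1)
J = -16 (J = 1 - 17 = -16)
(4020 - 449)/((31 + J)*g + 2380) = (4020 - 449)/((31 - 16)*5 + 2380) = 3571/(15*5 + 2380) = 3571/(75 + 2380) = 3571/2455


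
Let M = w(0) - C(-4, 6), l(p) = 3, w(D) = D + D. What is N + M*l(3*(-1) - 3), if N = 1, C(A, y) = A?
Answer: 13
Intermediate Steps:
w(D) = 2*D
M = 4 (M = 2*0 - 1*(-4) = 0 + 4 = 4)
N + M*l(3*(-1) - 3) = 1 + 4*3 = 1 + 12 = 13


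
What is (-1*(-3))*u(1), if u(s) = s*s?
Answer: 3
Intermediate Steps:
u(s) = s**2
(-1*(-3))*u(1) = -1*(-3)*1**2 = 3*1 = 3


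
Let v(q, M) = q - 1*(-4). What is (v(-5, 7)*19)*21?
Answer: -399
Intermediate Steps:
v(q, M) = 4 + q (v(q, M) = q + 4 = 4 + q)
(v(-5, 7)*19)*21 = ((4 - 5)*19)*21 = -1*19*21 = -19*21 = -399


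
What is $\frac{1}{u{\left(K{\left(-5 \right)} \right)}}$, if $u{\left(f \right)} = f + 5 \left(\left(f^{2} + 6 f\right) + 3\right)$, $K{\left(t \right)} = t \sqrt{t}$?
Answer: $\frac{i}{5 \left(- 122 i + 31 \sqrt{5}\right)} \approx -0.0012393 + 0.00070413 i$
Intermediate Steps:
$K{\left(t \right)} = t^{\frac{3}{2}}$
$u{\left(f \right)} = 15 + 5 f^{2} + 31 f$ ($u{\left(f \right)} = f + 5 \left(3 + f^{2} + 6 f\right) = f + \left(15 + 5 f^{2} + 30 f\right) = 15 + 5 f^{2} + 31 f$)
$\frac{1}{u{\left(K{\left(-5 \right)} \right)}} = \frac{1}{15 + 5 \left(\left(-5\right)^{\frac{3}{2}}\right)^{2} + 31 \left(-5\right)^{\frac{3}{2}}} = \frac{1}{15 + 5 \left(- 5 i \sqrt{5}\right)^{2} + 31 \left(- 5 i \sqrt{5}\right)} = \frac{1}{15 + 5 \left(-125\right) - 155 i \sqrt{5}} = \frac{1}{15 - 625 - 155 i \sqrt{5}} = \frac{1}{-610 - 155 i \sqrt{5}}$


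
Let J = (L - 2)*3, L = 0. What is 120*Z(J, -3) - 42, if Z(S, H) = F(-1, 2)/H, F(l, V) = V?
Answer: -122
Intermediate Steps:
J = -6 (J = (0 - 2)*3 = -2*3 = -6)
Z(S, H) = 2/H
120*Z(J, -3) - 42 = 120*(2/(-3)) - 42 = 120*(2*(-1/3)) - 42 = 120*(-2/3) - 42 = -80 - 42 = -122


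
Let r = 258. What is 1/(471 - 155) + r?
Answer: 81529/316 ≈ 258.00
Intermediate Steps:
1/(471 - 155) + r = 1/(471 - 155) + 258 = 1/316 + 258 = 81529/316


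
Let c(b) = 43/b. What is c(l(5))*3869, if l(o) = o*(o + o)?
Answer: 166367/50 ≈ 3327.3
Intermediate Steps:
l(o) = 2*o² (l(o) = o*(2*o) = 2*o²)
c(l(5))*3869 = (43/((2*5²)))*3869 = (43/((2*25)))*3869 = (43/50)*3869 = 166367/50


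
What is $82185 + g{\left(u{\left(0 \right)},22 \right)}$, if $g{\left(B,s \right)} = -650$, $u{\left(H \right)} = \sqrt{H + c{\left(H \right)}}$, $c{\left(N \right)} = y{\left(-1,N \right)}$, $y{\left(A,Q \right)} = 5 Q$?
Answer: $81535$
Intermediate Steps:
$c{\left(N \right)} = 5 N$
$u{\left(H \right)} = \sqrt{6} \sqrt{H}$ ($u{\left(H \right)} = \sqrt{H + 5 H} = \sqrt{6 H} = \sqrt{6} \sqrt{H}$)
$82185 + g{\left(u{\left(0 \right)},22 \right)} = 82185 - 650 = 81535$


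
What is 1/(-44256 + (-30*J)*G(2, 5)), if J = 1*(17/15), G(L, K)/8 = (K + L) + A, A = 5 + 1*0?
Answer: -1/47520 ≈ -2.1044e-5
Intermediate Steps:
A = 5 (A = 5 + 0 = 5)
G(L, K) = 40 + 8*K + 8*L (G(L, K) = 8*((K + L) + 5) = 8*(5 + K + L) = 40 + 8*K + 8*L)
J = 17/15 (J = 1*(17*(1/15)) = 1*(17/15) = 17/15 ≈ 1.1333)
1/(-44256 + (-30*J)*G(2, 5)) = 1/(-44256 + (-30*17/15)*(40 + 8*5 + 8*2)) = 1/(-44256 - 34*(40 + 40 + 16)) = 1/(-44256 - 34*96) = 1/(-44256 - 3264) = 1/(-47520) = -1/47520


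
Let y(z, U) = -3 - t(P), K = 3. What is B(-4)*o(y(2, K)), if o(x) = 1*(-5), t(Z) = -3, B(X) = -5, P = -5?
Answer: 25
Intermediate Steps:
y(z, U) = 0 (y(z, U) = -3 - 1*(-3) = -3 + 3 = 0)
o(x) = -5
B(-4)*o(y(2, K)) = -5*(-5) = 25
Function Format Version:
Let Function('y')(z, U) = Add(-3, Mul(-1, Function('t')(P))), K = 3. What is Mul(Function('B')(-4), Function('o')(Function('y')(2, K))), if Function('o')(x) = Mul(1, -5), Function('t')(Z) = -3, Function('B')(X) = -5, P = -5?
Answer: 25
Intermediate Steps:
Function('y')(z, U) = 0 (Function('y')(z, U) = Add(-3, Mul(-1, -3)) = Add(-3, 3) = 0)
Function('o')(x) = -5
Mul(Function('B')(-4), Function('o')(Function('y')(2, K))) = Mul(-5, -5) = 25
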